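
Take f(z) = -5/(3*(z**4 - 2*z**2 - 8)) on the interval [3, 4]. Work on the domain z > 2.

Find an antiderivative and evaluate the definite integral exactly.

The denominator factors as 3*(z - 2)*(z + 2)*(z**2 + 2); partial fractions split f into directly integrable pieces: 5/(18*(z**2 + 2)) + 5/(72*(z + 2)) - 5/(72*(z - 2)).
F(z) = -5*log(z - 2)/72 + 5*log(z + 2)/72 + 5*sqrt(2)*atan(sqrt(2)*z/2)/36 is an antiderivative of f.
Check: d/dz[-5*log(z - 2)/72 + 5*log(z + 2)/72 + 5*sqrt(2)*atan(sqrt(2)*z/2)/36] = -5/(3*z**4 - 6*z**2 - 24), which equals f(z).
F(4) = -5*log(2)/72 + 5*log(6)/72 + 5*sqrt(2)*atan(2*sqrt(2))/36; F(3) = 5*log(5)/72 + 5*sqrt(2)*atan(3*sqrt(2)/2)/36.
Integral = F(4) - F(3) = -5*sqrt(2)*atan(3*sqrt(2)/2)/36 - 5*log(5)/72 - 5*log(2)/72 + 5*log(6)/72 + 5*sqrt(2)*atan(2*sqrt(2))/36.

Antiderivative: F(z) = -5*log(z - 2)/72 + 5*log(z + 2)/72 + 5*sqrt(2)*atan(sqrt(2)*z/2)/36; value = -5*sqrt(2)*atan(3*sqrt(2)/2)/36 - 5*log(5)/72 - 5*log(2)/72 + 5*log(6)/72 + 5*sqrt(2)*atan(2*sqrt(2))/36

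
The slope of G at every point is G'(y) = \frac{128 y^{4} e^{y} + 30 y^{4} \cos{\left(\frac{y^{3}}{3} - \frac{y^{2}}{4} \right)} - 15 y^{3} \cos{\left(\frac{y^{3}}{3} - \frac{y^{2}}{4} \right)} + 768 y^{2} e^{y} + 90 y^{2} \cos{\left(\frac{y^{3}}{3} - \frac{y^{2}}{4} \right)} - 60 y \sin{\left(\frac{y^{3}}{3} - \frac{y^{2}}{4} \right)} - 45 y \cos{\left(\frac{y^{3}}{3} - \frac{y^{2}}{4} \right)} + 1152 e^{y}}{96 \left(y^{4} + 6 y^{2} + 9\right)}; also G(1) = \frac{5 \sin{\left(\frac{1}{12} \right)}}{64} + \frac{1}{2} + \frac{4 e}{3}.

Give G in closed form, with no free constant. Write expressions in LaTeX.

Differentiate the proposed G(y) back; it has to land on the given G'(y).
A general antiderivative is \frac{4 e^{y}}{3} + \frac{5 \sin{\left(\frac{y^{3}}{3} - \frac{y^{2}}{4} \right)}}{16 \left(y^{2} + 3\right)} + C.
The condition gives C = \frac{5 \sin{\left(\frac{1}{12} \right)}}{64} + \frac{1}{2} + \frac{4 e}{3} - (\frac{5 \sin{\left(\frac{1}{12} \right)}}{64} + \frac{4 e}{3}) = \frac{1}{2}.
So G(y) = \frac{64 y^{2} e^{y} + 24 y^{2} + 192 e^{y} + 15 \sin{\left(\frac{y^{3}}{3} - \frac{y^{2}}{4} \right)} + 72}{48 y^{2} + 144}.
Check: d/dy[\frac{64 y^{2} e^{y} + 24 y^{2} + 192 e^{y} + 15 \sin{\left(\frac{y^{3}}{3} - \frac{y^{2}}{4} \right)} + 72}{48 y^{2} + 144}] = \frac{128 y^{4} e^{y} + 30 y^{4} \cos{\left(\frac{y^{3}}{3} - \frac{y^{2}}{4} \right)} - 15 y^{3} \cos{\left(\frac{y^{3}}{3} - \frac{y^{2}}{4} \right)} + 768 y^{2} e^{y} + 90 y^{2} \cos{\left(\frac{y^{3}}{3} - \frac{y^{2}}{4} \right)} - 60 y \sin{\left(\frac{y^{3}}{3} - \frac{y^{2}}{4} \right)} - 45 y \cos{\left(\frac{y^{3}}{3} - \frac{y^{2}}{4} \right)} + 1152 e^{y}}{96 y^{4} + 576 y^{2} + 864}, which equals G'(y).

G(y) = \frac{64 y^{2} e^{y} + 24 y^{2} + 192 e^{y} + 15 \sin{\left(\frac{y^{3}}{3} - \frac{y^{2}}{4} \right)} + 72}{48 y^{2} + 144}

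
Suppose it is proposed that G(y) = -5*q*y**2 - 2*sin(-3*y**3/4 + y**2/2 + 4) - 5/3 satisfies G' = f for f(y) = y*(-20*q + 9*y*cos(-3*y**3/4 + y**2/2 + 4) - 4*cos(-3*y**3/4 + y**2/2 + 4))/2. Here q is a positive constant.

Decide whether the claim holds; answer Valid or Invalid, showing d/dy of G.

d/dy[G] = -10*q*y + 9*y**2*cos(-3*y**3/4 + y**2/2 + 4)/2 - 2*y*cos(-3*y**3/4 + y**2/2 + 4)
This equals f(y) exactly, so the claim holds.

Valid - differentiating G returns exactly f.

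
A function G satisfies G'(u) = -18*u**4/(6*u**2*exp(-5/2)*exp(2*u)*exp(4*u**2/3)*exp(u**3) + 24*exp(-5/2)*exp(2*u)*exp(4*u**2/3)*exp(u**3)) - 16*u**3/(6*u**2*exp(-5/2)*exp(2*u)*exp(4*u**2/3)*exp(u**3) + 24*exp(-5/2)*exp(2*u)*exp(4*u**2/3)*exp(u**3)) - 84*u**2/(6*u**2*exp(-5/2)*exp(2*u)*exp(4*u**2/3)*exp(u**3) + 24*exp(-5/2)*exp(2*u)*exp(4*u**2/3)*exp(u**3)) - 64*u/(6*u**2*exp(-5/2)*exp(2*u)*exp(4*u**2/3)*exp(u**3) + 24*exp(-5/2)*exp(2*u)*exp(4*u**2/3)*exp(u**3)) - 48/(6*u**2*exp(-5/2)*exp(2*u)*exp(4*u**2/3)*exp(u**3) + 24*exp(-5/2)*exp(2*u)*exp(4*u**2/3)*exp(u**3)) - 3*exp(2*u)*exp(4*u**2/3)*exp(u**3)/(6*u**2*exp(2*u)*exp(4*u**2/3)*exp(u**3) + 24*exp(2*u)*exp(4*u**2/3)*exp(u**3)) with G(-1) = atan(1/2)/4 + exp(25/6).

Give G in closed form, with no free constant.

G(u) = exp(-u**3 - 4*u**2/3 - 2*u + 5/2) - atan(u/2)/4

The integrand splits into summands that can be handled one at a time.
A general antiderivative is exp(-u**3 - 4*u**2/3 - 2*u + 5/2) - atan(u/2)/4 + C.
The condition gives C = atan(1/2)/4 + exp(25/6) - (atan(1/2)/4 + exp(25/6)) = 0.
So G(u) = exp(-u**3 - 4*u**2/3 - 2*u + 5/2) - atan(u/2)/4.
Check: d/du[exp(-u**3 - 4*u**2/3 - 2*u + 5/2) - atan(u/2)/4] = (-18*u**4 - 16*u**3 - 84*u**2 - 64*u - 3*exp(-5/2)*exp(2*u)*exp(4*u**2/3)*exp(u**3) - 48)/(6*u**2*exp(-5/2)*exp(2*u)*exp(4*u**2/3)*exp(u**3) + 24*exp(-5/2)*exp(2*u)*exp(4*u**2/3)*exp(u**3)), which equals G'(u).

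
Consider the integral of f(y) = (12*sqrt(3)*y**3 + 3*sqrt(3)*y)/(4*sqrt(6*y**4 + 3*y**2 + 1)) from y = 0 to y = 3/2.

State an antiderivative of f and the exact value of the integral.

Antiderivative: F(y) = sqrt(3)*sqrt(6*y**4 + 3*y**2 + 1)/4; value = -sqrt(3)/4 + sqrt(1830)/16

The substitution u = 2*y**4 + y**2 + 1/3 works: f is exactly (dF/du)*(du/dy) for that inner function.
F(y) = sqrt(3)*sqrt(6*y**4 + 3*y**2 + 1)/4 is an antiderivative of f.
Check: d/dy[sqrt(3)*sqrt(6*y**4 + 3*y**2 + 1)/4] = (12*sqrt(3)*y**3 + 3*sqrt(3)*y)/(4*sqrt(6*y**4 + 3*y**2 + 1)) = f(y).
F(3/2) = sqrt(1830)/16; F(0) = sqrt(3)/4.
Integral = F(3/2) - F(0) = -sqrt(3)/4 + sqrt(1830)/16.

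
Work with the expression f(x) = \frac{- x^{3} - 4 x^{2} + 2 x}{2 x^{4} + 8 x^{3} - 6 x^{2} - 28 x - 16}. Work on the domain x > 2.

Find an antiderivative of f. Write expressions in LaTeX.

An antiderivative is F(x) = \frac{- 10 x \log{\left(x - 2 \right)} - 21 x \log{\left(x + 1 \right)} + 4 x \log{\left(x + 4 \right)} - 10 \log{\left(x - 2 \right)} - 21 \log{\left(x + 1 \right)} + 4 \log{\left(x + 4 \right)} - 15}{54 x + 54}.

Factor the denominator (2 \left(x - 2\right) \left(x + 1\right)^{2} \left(x + 4\right)) and decompose: f = \frac{2}{27 \left(x + 4\right)} - \frac{7}{18 \left(x + 1\right)} + \frac{5}{18 \left(x + 1\right)^{2}} - \frac{5}{27 \left(x - 2\right)}; each piece integrates to a log, atan, or power term.
Check: d/dx[\frac{- 10 x \log{\left(x - 2 \right)} - 21 x \log{\left(x + 1 \right)} + 4 x \log{\left(x + 4 \right)} - 10 \log{\left(x - 2 \right)} - 21 \log{\left(x + 1 \right)} + 4 \log{\left(x + 4 \right)} - 15}{54 x + 54}] = \frac{- x^{3} - 4 x^{2} + 2 x}{2 x^{4} + 8 x^{3} - 6 x^{2} - 28 x - 16} = f(x).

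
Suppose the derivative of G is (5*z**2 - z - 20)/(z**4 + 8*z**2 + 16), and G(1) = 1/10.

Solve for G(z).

G'(z) has the shape u'v + uv' for u = 1/(z**2 + 4) and v = 1/2 - 5*z — it is the derivative of the product u*v.
A general antiderivative is (1/2 - 5*z)/(z**2 + 4) + C.
The condition gives C = 1/10 - (-9/10) = 1.
So G(z) = (1/2 - 5*z)/(z**2 + 4) + 1.
Check: d/dz[(1/2 - 5*z)/(z**2 + 4) + 1] = (5*z**2 - z - 20)/(z**4 + 8*z**2 + 16) = G'(z).

G(z) = (1/2 - 5*z)/(z**2 + 4) + 1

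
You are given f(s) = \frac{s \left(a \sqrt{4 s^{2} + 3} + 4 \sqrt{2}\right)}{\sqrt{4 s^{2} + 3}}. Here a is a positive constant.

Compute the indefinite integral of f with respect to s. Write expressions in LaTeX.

An antiderivative F(s) passes only if d/ds[F] lands on f(s) exactly.
Check: d/ds[\frac{a s^{2} + 2 \sqrt{2} \sqrt{4 s^{2} + 3}}{2}] = \frac{a s \sqrt{4 s^{2} + 3} + 4 \sqrt{2} s}{\sqrt{4 s^{2} + 3}}, which equals f(s).

F(s) = \frac{a s^{2} + 2 \sqrt{2} \sqrt{4 s^{2} + 3}}{2} + C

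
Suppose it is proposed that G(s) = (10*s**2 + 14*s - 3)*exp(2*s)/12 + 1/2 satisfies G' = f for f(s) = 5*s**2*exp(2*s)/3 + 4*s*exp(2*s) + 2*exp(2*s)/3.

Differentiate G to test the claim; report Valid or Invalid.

d/ds[G] = 5*s**2*exp(2*s)/3 + 4*s*exp(2*s) + 2*exp(2*s)/3
This equals f(s) exactly, so the claim holds.

Valid: G'(s) = f(s).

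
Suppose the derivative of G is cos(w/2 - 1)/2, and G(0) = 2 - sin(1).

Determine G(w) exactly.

Since d/dw undoes antidifferentiation here, G(w) must give back the stated G'(w).
A general antiderivative is sin(w/2 - 1) + C.
The condition gives C = 2 - sin(1) - (-sin(1)) = 2.
So G(w) = sin(w/2 - 1) + 2.
Check: d/dw[sin(w/2 - 1) + 2] = cos(w/2 - 1)/2 = G'(w).

G(w) = sin(w/2 - 1) + 2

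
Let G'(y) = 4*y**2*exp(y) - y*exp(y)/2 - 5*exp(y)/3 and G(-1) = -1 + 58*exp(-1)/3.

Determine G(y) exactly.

G(y) = (24*y**2*exp(y) - 51*y*exp(y) + 41*exp(y) - 6)/6

G'(y) has the shape u'v + uv' for u = 4*y**2 - 17*y/2 + 41/6 and v = exp(y) — it is the derivative of the product u*v.
A general antiderivative is (24*y**2 - 51*y + 41)*exp(y)/6 + C.
The condition gives C = -1 + 58*exp(-1)/3 - (58*exp(-1)/3) = -1.
So G(y) = (24*y**2*exp(y) - 51*y*exp(y) + 41*exp(y) - 6)/6.
Check: d/dy[(24*y**2*exp(y) - 51*y*exp(y) + 41*exp(y) - 6)/6] = 4*y**2*exp(y) - y*exp(y)/2 - 5*exp(y)/3 = G'(y).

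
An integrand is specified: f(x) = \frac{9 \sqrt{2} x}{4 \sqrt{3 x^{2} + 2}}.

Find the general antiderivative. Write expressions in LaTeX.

F(x) = \frac{3 \sqrt{2} \sqrt{3 x^{2} + 2}}{4} + C

The substitution u = \frac{3 x^{2}}{2} + 1 works: f is exactly (dF/du)*(du/dx) for that inner function.
Check: d/dx[\frac{3 \sqrt{2} \sqrt{3 x^{2} + 2}}{4}] = \frac{9 \sqrt{2} x}{4 \sqrt{3 x^{2} + 2}} = f(x).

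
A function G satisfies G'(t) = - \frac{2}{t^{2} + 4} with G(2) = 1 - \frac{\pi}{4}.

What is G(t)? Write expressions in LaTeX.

A candidate passes only if d/dt[G] lands on the given G'(t) exactly.
A general antiderivative is - \operatorname{atan}{\left(\frac{t}{2} \right)} + C.
The condition gives C = 1 - \frac{\pi}{4} - (- \frac{\pi}{4}) = 1.
So G(t) = 1 - \operatorname{atan}{\left(\frac{t}{2} \right)}.
Check: d/dt[1 - \operatorname{atan}{\left(\frac{t}{2} \right)}] = - \frac{2}{t^{2} + 4} = G'(t).

G(t) = 1 - \operatorname{atan}{\left(\frac{t}{2} \right)}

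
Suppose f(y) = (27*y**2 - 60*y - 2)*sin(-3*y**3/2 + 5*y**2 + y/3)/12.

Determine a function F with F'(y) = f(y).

An antiderivative is F(y) = cos(-3*y**3/2 + 5*y**2 + y/3)/2.

The substitution u = -3*y**3/2 + 5*y**2 + y/3 works: f is exactly (dF/du)*(du/dy) for that inner function.
Check: d/dy[cos(-3*y**3/2 + 5*y**2 + y/3)/2] = 9*y**2*sin(-3*y**3/2 + 5*y**2 + y/3)/4 - 5*y*sin(-3*y**3/2 + 5*y**2 + y/3) - sin(-3*y**3/2 + 5*y**2 + y/3)/6, which equals f(y).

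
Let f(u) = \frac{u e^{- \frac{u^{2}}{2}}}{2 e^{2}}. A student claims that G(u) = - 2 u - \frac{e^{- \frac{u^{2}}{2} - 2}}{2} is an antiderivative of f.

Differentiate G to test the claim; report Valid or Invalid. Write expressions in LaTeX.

Invalid: d/du[G] - f = -2, which is not 0.

d/du[G] = \frac{\left(u - 4 e^{2} e^{\frac{u^{2}}{2}}\right) e^{- \frac{u^{2}}{2}}}{2 e^{2}}
d/du[G] - f(u) = -2 != 0.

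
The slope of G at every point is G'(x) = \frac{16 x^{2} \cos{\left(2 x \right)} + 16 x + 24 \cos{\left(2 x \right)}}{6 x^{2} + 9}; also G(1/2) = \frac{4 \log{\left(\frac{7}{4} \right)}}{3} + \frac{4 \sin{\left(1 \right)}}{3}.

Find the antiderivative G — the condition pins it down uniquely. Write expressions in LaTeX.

Any candidate G(x) must reproduce the stated G'(x) exactly.
A general antiderivative is \frac{4 \log{\left(x^{2} + \frac{3}{2} \right)}}{3} + \frac{4 \sin{\left(2 x \right)}}{3} + C.
The condition gives C = \frac{4 \log{\left(\frac{7}{4} \right)}}{3} + \frac{4 \sin{\left(1 \right)}}{3} - (\frac{4 \log{\left(\frac{7}{4} \right)}}{3} + \frac{4 \sin{\left(1 \right)}}{3}) = 0.
So G(x) = \frac{4 \left(\log{\left(x^{2} + \frac{3}{2} \right)} + \sin{\left(2 x \right)}\right)}{3}.
Check: d/dx[\frac{4 \left(\log{\left(x^{2} + \frac{3}{2} \right)} + \sin{\left(2 x \right)}\right)}{3}] = \frac{16 x^{2} \cos{\left(2 x \right)} + 16 x + 24 \cos{\left(2 x \right)}}{6 x^{2} + 9} = G'(x).

G(x) = \frac{4 \left(\log{\left(x^{2} + \frac{3}{2} \right)} + \sin{\left(2 x \right)}\right)}{3}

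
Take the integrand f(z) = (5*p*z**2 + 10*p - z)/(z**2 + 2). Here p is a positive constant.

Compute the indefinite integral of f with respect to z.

A candidate is checked by its d/dz: the result must match f(z).
Check: d/dz[(10*p*z - log(z**2 + 2))/2] = (5*p*z**2 + 10*p - z)/(z**2 + 2) = f(z).

F(z) = (10*p*z - log(z**2 + 2))/2 + C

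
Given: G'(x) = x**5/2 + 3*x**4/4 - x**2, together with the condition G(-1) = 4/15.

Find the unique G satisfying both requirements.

G(x) = x**3*(5*x**3 + 9*x**2 - 20)/60

The integrand splits into summands that can be handled one at a time.
A general antiderivative is x**6/12 + 3*x**5/20 - x**3/3 + C.
The condition gives C = 4/15 - (4/15) = 0.
So G(x) = x**3*(5*x**3 + 9*x**2 - 20)/60.
Check: d/dx[x**3*(5*x**3 + 9*x**2 - 20)/60] = x**5/2 + 3*x**4/4 - x**2 = G'(x).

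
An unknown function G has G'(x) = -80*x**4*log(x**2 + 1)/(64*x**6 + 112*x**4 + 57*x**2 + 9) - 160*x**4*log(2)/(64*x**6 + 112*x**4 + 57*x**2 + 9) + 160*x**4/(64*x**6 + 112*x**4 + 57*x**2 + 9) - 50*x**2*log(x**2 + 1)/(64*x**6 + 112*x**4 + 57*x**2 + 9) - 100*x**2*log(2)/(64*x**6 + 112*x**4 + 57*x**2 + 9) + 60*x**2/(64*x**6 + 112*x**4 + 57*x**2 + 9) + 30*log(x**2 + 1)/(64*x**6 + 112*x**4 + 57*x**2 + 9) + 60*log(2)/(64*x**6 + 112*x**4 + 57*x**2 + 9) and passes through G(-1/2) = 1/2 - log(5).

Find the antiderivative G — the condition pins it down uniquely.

G(x) = (8*x**2 + 20*x*log(4*x**2 + 4) + 3)/(2*(8*x**2 + 3))

The integrand splits into summands that can be handled one at a time.
A general antiderivative is 5*x*log(4*x**2 + 4)/(4*x**2 + 3/2) + C.
The condition gives C = 1/2 - log(5) - (-log(5)) = 1/2.
So G(x) = (8*x**2 + 20*x*log(4*x**2 + 4) + 3)/(2*(8*x**2 + 3)).
Check: d/dx[(8*x**2 + 20*x*log(4*x**2 + 4) + 3)/(2*(8*x**2 + 3))] = (-80*x**4*log(x**2 + 1) - 160*x**4*log(2) + 160*x**4 - 50*x**2*log(x**2 + 1) - 100*x**2*log(2) + 60*x**2 + 30*log(x**2 + 1) + 60*log(2))/(64*x**6 + 112*x**4 + 57*x**2 + 9), which equals G'(x).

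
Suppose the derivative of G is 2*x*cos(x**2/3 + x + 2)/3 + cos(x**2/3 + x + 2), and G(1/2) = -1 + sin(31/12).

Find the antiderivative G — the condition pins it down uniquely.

G(x) = sin(x**2/3 + x + 2) - 1

G'(x) matches the chain-rule pattern g'(h)*h' with inner function h(x) = x**2/3 + x + 2; substituting u = h(x) collapses the integral.
A general antiderivative is sin(x**2/3 + x + 2) + C.
The condition gives C = -1 + sin(31/12) - (sin(31/12)) = -1.
So G(x) = sin(x**2/3 + x + 2) - 1.
Check: d/dx[sin(x**2/3 + x + 2) - 1] = 2*x*cos(x**2/3 + x + 2)/3 + cos(x**2/3 + x + 2) = G'(x).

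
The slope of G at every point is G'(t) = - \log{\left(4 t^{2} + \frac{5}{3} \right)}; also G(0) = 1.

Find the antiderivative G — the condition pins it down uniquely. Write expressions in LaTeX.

Any candidate G(t) must reproduce the stated G'(t) exactly.
A general antiderivative is - t \log{\left(4 t^{2} + \frac{5}{3} \right)} + 2 t - \frac{\sqrt{15} \operatorname{atan}{\left(\frac{2 \sqrt{15} t}{5} \right)}}{3} + C.
The condition gives C = 1 - (0) = 1.
So G(t) = - \frac{3 t \log{\left(4 t^{2} + \frac{5}{3} \right)} - 6 t + \sqrt{15} \operatorname{atan}{\left(\frac{2 \sqrt{15} t}{5} \right)} - 3}{3}.
Check: d/dt[- \frac{3 t \log{\left(4 t^{2} + \frac{5}{3} \right)} - 6 t + \sqrt{15} \operatorname{atan}{\left(\frac{2 \sqrt{15} t}{5} \right)} - 3}{3}] = - \log{\left(4 t^{2} + \frac{5}{3} \right)} = G'(t).

G(t) = - \frac{3 t \log{\left(4 t^{2} + \frac{5}{3} \right)} - 6 t + \sqrt{15} \operatorname{atan}{\left(\frac{2 \sqrt{15} t}{5} \right)} - 3}{3}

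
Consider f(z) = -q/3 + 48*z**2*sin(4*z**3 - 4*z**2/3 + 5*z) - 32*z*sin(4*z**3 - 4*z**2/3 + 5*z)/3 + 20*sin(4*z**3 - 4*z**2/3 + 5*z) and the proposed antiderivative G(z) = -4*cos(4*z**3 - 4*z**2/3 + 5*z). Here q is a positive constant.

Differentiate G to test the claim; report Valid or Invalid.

d/dz[G] = 48*z**2*sin(4*z**3 - 4*z**2/3 + 5*z) - 32*z*sin(4*z**3 - 4*z**2/3 + 5*z)/3 + 20*sin(4*z**3 - 4*z**2/3 + 5*z)
d/dz[G] - f(z) = q/3 != 0.

Invalid: d/dz[G] - f = q/3, which is not 0.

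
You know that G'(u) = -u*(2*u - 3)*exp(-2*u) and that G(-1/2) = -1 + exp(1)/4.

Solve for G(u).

G(u) = (4*u**2 - 2*u - 4*exp(2*u) - 1)*exp(-2*u)/4

Recognize the product-rule pattern: G'(u) = v'r + vr' with v = u**2 - u/2 - 1/4, r = exp(-2*u), so integration by parts undoes it.
A general antiderivative is (4*u**2 - 2*u - 1)*exp(-2*u)/4 + C.
The condition gives C = -1 + exp(1)/4 - (exp(1)/4) = -1.
So G(u) = (4*u**2 - 2*u - 4*exp(2*u) - 1)*exp(-2*u)/4.
Check: d/du[(4*u**2 - 2*u - 4*exp(2*u) - 1)*exp(-2*u)/4] = (-2*u**2 + 3*u)*exp(-2*u), which equals G'(u).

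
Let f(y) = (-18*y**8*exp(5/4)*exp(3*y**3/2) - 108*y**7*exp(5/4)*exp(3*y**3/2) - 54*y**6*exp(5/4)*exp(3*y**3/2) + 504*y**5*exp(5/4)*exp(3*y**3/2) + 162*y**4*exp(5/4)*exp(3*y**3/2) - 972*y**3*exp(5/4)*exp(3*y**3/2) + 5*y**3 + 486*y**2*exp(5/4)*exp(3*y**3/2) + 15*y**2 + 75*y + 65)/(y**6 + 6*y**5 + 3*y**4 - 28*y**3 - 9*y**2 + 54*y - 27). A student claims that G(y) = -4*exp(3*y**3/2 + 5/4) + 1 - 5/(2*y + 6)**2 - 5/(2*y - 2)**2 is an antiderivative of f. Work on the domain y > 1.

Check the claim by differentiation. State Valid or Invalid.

Valid. The derivative of G reproduces f.

d/dy[G] = (-18*y**8*exp(5/4)*exp(3*y**3/2) - 108*y**7*exp(5/4)*exp(3*y**3/2) - 54*y**6*exp(5/4)*exp(3*y**3/2) + 504*y**5*exp(5/4)*exp(3*y**3/2) + 162*y**4*exp(5/4)*exp(3*y**3/2) - 972*y**3*exp(5/4)*exp(3*y**3/2) + 5*y**3 + 486*y**2*exp(5/4)*exp(3*y**3/2) + 15*y**2 + 75*y + 65)/(y**6 + 6*y**5 + 3*y**4 - 28*y**3 - 9*y**2 + 54*y - 27)
This equals f(y) exactly, so the claim holds.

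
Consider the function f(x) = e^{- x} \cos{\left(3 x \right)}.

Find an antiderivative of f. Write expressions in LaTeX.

An antiderivative is F(x) = \frac{3 e^{- x} \sin{\left(3 x \right)}}{10} - \frac{e^{- x} \cos{\left(3 x \right)}}{10}.

Differentiate the proposed F(x) back; it has to land on f(x) exactly.
Check: d/dx[\frac{3 e^{- x} \sin{\left(3 x \right)}}{10} - \frac{e^{- x} \cos{\left(3 x \right)}}{10}] = e^{- x} \cos{\left(3 x \right)} = f(x).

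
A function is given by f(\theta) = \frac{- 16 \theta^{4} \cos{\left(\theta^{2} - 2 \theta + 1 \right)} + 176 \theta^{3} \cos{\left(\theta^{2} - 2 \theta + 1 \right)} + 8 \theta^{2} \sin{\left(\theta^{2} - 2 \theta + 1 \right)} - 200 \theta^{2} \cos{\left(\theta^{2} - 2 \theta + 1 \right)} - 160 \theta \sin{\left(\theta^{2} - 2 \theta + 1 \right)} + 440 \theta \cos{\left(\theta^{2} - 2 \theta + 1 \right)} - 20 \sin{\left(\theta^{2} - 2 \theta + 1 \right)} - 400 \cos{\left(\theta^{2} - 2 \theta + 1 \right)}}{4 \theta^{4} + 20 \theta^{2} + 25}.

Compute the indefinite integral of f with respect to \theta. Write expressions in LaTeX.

F(\theta) = \frac{4 \left(5 - \frac{\theta}{2}\right) \sin{\left(\theta^{2} - 2 \theta + 1 \right)}}{\theta^{2} + \frac{5}{2}} + C

Whatever form F(\theta) takes, F'(\theta) = f(\theta) is non-negotiable.
Check: d/d\theta[\frac{4 \left(5 - \frac{\theta}{2}\right) \sin{\left(\theta^{2} - 2 \theta + 1 \right)}}{\theta^{2} + \frac{5}{2}}] = \frac{- 16 \theta^{4} \cos{\left(\theta^{2} - 2 \theta + 1 \right)} + 176 \theta^{3} \cos{\left(\theta^{2} - 2 \theta + 1 \right)} + 8 \theta^{2} \sin{\left(\theta^{2} - 2 \theta + 1 \right)} - 200 \theta^{2} \cos{\left(\theta^{2} - 2 \theta + 1 \right)} - 160 \theta \sin{\left(\theta^{2} - 2 \theta + 1 \right)} + 440 \theta \cos{\left(\theta^{2} - 2 \theta + 1 \right)} - 20 \sin{\left(\theta^{2} - 2 \theta + 1 \right)} - 400 \cos{\left(\theta^{2} - 2 \theta + 1 \right)}}{4 \theta^{4} + 20 \theta^{2} + 25} = f(\theta).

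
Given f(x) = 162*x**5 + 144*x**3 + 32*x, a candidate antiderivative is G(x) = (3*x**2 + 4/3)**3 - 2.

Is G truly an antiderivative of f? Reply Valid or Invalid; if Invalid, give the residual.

Valid: G'(x) = f(x).

d/dx[G] = 162*x**5 + 144*x**3 + 32*x
This equals f(x) exactly, so the claim holds.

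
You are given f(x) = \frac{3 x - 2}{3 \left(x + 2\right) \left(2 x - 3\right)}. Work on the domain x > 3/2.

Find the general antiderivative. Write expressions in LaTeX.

F(x) = \frac{5 \log{\left(x - \frac{3}{2} \right)}}{42} + \frac{8 \log{\left(x + 2 \right)}}{21} + C

The denominator factors as 3 \left(x + 2\right) \left(2 x - 3\right); partial fractions split f into directly integrable pieces: \frac{5}{21 \left(2 x - 3\right)} + \frac{8}{21 \left(x + 2\right)}.
Check: d/dx[\frac{5 \log{\left(x - \frac{3}{2} \right)}}{42} + \frac{8 \log{\left(x + 2 \right)}}{21}] = \frac{3 x - 2}{6 x^{2} + 3 x - 18}, which equals f(x).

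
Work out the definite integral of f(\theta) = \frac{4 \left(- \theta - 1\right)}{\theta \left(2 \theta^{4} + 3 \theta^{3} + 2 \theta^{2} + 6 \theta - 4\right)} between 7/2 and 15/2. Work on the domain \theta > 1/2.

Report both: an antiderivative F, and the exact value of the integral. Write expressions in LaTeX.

Factor the denominator (\theta \left(\theta + 2\right) \left(2 \theta - 1\right) \left(\theta^{2} + 2\right)) and decompose: f = \frac{2}{3 \left(\theta^{2} + 2\right)} - \frac{32}{15 \left(2 \theta - 1\right)} + \frac{1}{15 \left(\theta + 2\right)} + \frac{1}{\theta}; each piece integrates to a log, atan, or power term.
F(\theta) = \log{\left(\theta \right)} - \frac{16 \log{\left(\theta - \frac{1}{2} \right)}}{15} + \frac{\log{\left(\theta + 2 \right)}}{15} + \frac{\sqrt{2} \operatorname{atan}{\left(\frac{\sqrt{2} \theta}{2} \right)}}{3} is an antiderivative of f.
Check: d/d\theta[\log{\left(\theta \right)} - \frac{16 \log{\left(\theta - \frac{1}{2} \right)}}{15} + \frac{\log{\left(\theta + 2 \right)}}{15} + \frac{\sqrt{2} \operatorname{atan}{\left(\frac{\sqrt{2} \theta}{2} \right)}}{3}] = \frac{- 4 \theta - 4}{2 \theta^{5} + 3 \theta^{4} + 2 \theta^{3} + 6 \theta^{2} - 4 \theta}, which equals f(\theta).
F(15/2) = - \frac{16 \log{\left(7 \right)}}{15} + \frac{\log{\left(\frac{19}{2} \right)}}{15} + \frac{\sqrt{2} \operatorname{atan}{\left(\frac{15 \sqrt{2}}{4} \right)}}{3} + \log{\left(\frac{15}{2} \right)}; F(7/2) = - \frac{16 \log{\left(3 \right)}}{15} + \frac{\log{\left(\frac{11}{2} \right)}}{15} + \frac{\sqrt{2} \operatorname{atan}{\left(\frac{7 \sqrt{2}}{4} \right)}}{3} + \log{\left(\frac{7}{2} \right)}.
Integral = F(15/2) - F(7/2) = - \frac{16 \log{\left(7 \right)}}{15} - \log{\left(\frac{7}{2} \right)} - \frac{\sqrt{2} \operatorname{atan}{\left(\frac{7 \sqrt{2}}{4} \right)}}{3} - \frac{\log{\left(\frac{11}{2} \right)}}{15} + \frac{\log{\left(\frac{19}{2} \right)}}{15} + \frac{\sqrt{2} \operatorname{atan}{\left(\frac{15 \sqrt{2}}{4} \right)}}{3} + \frac{16 \log{\left(3 \right)}}{15} + \log{\left(\frac{15}{2} \right)}.

Antiderivative: F(\theta) = \log{\left(\theta \right)} - \frac{16 \log{\left(\theta - \frac{1}{2} \right)}}{15} + \frac{\log{\left(\theta + 2 \right)}}{15} + \frac{\sqrt{2} \operatorname{atan}{\left(\frac{\sqrt{2} \theta}{2} \right)}}{3}; value = - \frac{16 \log{\left(7 \right)}}{15} - \log{\left(\frac{7}{2} \right)} - \frac{\sqrt{2} \operatorname{atan}{\left(\frac{7 \sqrt{2}}{4} \right)}}{3} - \frac{\log{\left(\frac{11}{2} \right)}}{15} + \frac{\log{\left(\frac{19}{2} \right)}}{15} + \frac{\sqrt{2} \operatorname{atan}{\left(\frac{15 \sqrt{2}}{4} \right)}}{3} + \frac{16 \log{\left(3 \right)}}{15} + \log{\left(\frac{15}{2} \right)}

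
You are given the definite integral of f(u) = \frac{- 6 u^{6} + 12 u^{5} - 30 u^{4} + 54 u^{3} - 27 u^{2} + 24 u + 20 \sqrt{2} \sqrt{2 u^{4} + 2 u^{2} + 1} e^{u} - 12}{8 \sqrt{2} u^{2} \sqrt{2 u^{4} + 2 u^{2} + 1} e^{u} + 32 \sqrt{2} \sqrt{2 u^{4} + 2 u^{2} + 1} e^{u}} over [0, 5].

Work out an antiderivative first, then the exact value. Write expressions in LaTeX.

For F(u) to be correct the identity F'(u) - f(u) = 0 must hold.
F(u) = \frac{3 \sqrt{u^{4} + u^{2} + \frac{1}{2}} e^{- u}}{8} + \frac{5 \operatorname{atan}{\left(\frac{u}{2} \right)}}{4} is an antiderivative of f.
Check: d/du[\frac{3 \sqrt{u^{4} + u^{2} + \frac{1}{2}} e^{- u}}{8} + \frac{5 \operatorname{atan}{\left(\frac{u}{2} \right)}}{4}] = \frac{- 6 u^{6} + 12 u^{5} - 30 u^{4} + 54 u^{3} - 27 u^{2} + 24 u + 20 \sqrt{2} \sqrt{2 u^{4} + 2 u^{2} + 1} e^{u} - 12}{8 \sqrt{2} u^{2} \sqrt{2 u^{4} + 2 u^{2} + 1} e^{u} + 32 \sqrt{2} \sqrt{2 u^{4} + 2 u^{2} + 1} e^{u}} = f(u).
F(5) = \frac{3 \sqrt{2602}}{16 e^{5}} + \frac{5 \operatorname{atan}{\left(\frac{5}{2} \right)}}{4}; F(0) = \frac{3 \sqrt{2}}{16}.
Integral = F(5) - F(0) = - \frac{3 \sqrt{2}}{16} + \frac{3 \sqrt{2602}}{16 e^{5}} + \frac{5 \operatorname{atan}{\left(\frac{5}{2} \right)}}{4}.

Antiderivative: F(u) = \frac{3 \sqrt{u^{4} + u^{2} + \frac{1}{2}} e^{- u}}{8} + \frac{5 \operatorname{atan}{\left(\frac{u}{2} \right)}}{4}; value = - \frac{3 \sqrt{2}}{16} + \frac{3 \sqrt{2602}}{16 e^{5}} + \frac{5 \operatorname{atan}{\left(\frac{5}{2} \right)}}{4}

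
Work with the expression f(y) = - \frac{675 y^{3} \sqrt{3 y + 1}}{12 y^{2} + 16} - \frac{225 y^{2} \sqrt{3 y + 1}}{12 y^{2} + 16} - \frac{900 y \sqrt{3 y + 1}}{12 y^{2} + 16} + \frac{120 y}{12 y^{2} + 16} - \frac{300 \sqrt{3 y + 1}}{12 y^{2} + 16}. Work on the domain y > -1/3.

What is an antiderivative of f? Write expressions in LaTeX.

Integrate term by term and add the pieces.
Check: d/dy[- \frac{45 y^{2} \sqrt{3 y + 1}}{2} - 15 y \sqrt{3 y + 1} - \frac{5 \sqrt{3 y + 1}}{2} + 5 \log{\left(y^{2} + \frac{4}{3} \right)}] = \frac{- 2025 y^{4} - 1350 y^{3} - 2925 y^{2} + 120 y \sqrt{3 y + 1} - 1800 y - 300}{12 y^{2} \sqrt{3 y + 1} + 16 \sqrt{3 y + 1}}, which equals f(y).

An antiderivative is F(y) = - \frac{45 y^{2} \sqrt{3 y + 1}}{2} - 15 y \sqrt{3 y + 1} - \frac{5 \sqrt{3 y + 1}}{2} + 5 \log{\left(y^{2} + \frac{4}{3} \right)}.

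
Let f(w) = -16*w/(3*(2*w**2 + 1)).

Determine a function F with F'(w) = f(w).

f matches the chain-rule pattern g'(h)*h' with inner function h(w) = 2*w**2 + 1; substituting u = h(w) collapses the integral.
Check: d/dw[-4*log(2*w**2 + 1)/3] = -16*w/(6*w**2 + 3), which equals f(w).

An antiderivative is F(w) = -4*log(2*w**2 + 1)/3.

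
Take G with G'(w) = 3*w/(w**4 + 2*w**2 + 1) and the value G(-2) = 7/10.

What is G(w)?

G(w) = 1 - 3/(2*w**2 + 2)

The substitution u = 2*w**2 + 2 works: G'(w) is exactly (dG/du)*(du/dw) for that inner function.
A general antiderivative is -3/(2*w**2 + 2) + C.
The condition gives C = 7/10 - (-3/10) = 1.
So G(w) = 1 - 3/(2*w**2 + 2).
Check: d/dw[1 - 3/(2*w**2 + 2)] = 3*w/(w**4 + 2*w**2 + 1) = G'(w).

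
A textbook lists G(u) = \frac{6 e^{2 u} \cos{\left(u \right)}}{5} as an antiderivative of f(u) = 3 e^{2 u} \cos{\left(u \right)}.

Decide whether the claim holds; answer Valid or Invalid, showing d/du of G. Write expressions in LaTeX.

Invalid: d/du[G] - f = - \frac{6 e^{2 u} \sin{\left(u \right)}}{5} - \frac{3 e^{2 u} \cos{\left(u \right)}}{5}, which is not 0.

d/du[G] = - \frac{6 e^{2 u} \sin{\left(u \right)}}{5} + \frac{12 e^{2 u} \cos{\left(u \right)}}{5}
d/du[G] - f(u) = - \frac{6 e^{2 u} \sin{\left(u \right)}}{5} - \frac{3 e^{2 u} \cos{\left(u \right)}}{5} != 0.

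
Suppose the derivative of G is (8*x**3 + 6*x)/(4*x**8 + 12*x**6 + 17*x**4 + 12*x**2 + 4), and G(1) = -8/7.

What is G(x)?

G'(x) matches the chain-rule pattern g'(h)*h' with inner function h(x) = x**4 + 3*x**2/2 + 1; substituting u = h(x) collapses the integral.
A general antiderivative is -1/(2*(x**4 + 3*x**2/2 + 1)) + C.
The condition gives C = -8/7 - (-1/7) = -1.
So G(x) = -1 - 1/(2*x**4 + 3*x**2 + 2).
Check: d/dx[-1 - 1/(2*x**4 + 3*x**2 + 2)] = (8*x**3 + 6*x)/(4*x**8 + 12*x**6 + 17*x**4 + 12*x**2 + 4) = G'(x).

G(x) = -1 - 1/(2*x**4 + 3*x**2 + 2)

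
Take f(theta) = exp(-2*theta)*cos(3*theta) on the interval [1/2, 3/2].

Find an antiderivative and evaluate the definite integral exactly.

Check any antiderivative F(theta) by computing F'(theta) and comparing it with f(theta).
F(theta) = (3*sin(3*theta) - 2*cos(3*theta))*exp(-2*theta)/13 is an antiderivative of f.
Check: d/dtheta[(3*sin(3*theta) - 2*cos(3*theta))*exp(-2*theta)/13] = exp(-2*theta)*cos(3*theta) = f(theta).
F(3/2) = 3*exp(-3)*sin(9/2)/13 - 2*exp(-3)*cos(9/2)/13; F(1/2) = -2*exp(-1)*cos(3/2)/13 + 3*exp(-1)*sin(3/2)/13.
Integral = F(3/2) - F(1/2) = -3*exp(-1)*sin(3/2)/13 + 3*exp(-3)*sin(9/2)/13 - 2*exp(-3)*cos(9/2)/13 + 2*exp(-1)*cos(3/2)/13.

Antiderivative: F(theta) = (3*sin(3*theta) - 2*cos(3*theta))*exp(-2*theta)/13; value = -3*exp(-1)*sin(3/2)/13 + 3*exp(-3)*sin(9/2)/13 - 2*exp(-3)*cos(9/2)/13 + 2*exp(-1)*cos(3/2)/13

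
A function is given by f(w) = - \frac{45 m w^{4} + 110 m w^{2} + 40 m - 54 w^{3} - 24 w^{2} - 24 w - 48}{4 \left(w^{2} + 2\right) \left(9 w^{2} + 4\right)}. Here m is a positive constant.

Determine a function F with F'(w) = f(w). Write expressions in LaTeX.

An antiderivative is F(w) = - \frac{5 m w}{4} + \frac{3 \log{\left(3 w^{2} + 6 \right)}}{4} + \operatorname{atan}{\left(\frac{3 w}{2} \right)}.

A first test for any F(w): its w-derivative must equal f(w) identically.
Check: d/dw[- \frac{5 m w}{4} + \frac{3 \log{\left(3 w^{2} + 6 \right)}}{4} + \operatorname{atan}{\left(\frac{3 w}{2} \right)}] = \frac{- 45 m w^{4} - 110 m w^{2} - 40 m + 54 w^{3} + 24 w^{2} + 24 w + 48}{36 w^{4} + 88 w^{2} + 32}, which equals f(w).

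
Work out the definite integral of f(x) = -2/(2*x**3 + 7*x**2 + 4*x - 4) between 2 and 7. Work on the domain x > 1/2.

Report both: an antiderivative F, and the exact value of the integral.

The denominator factors as (x + 2)**2*(2*x - 1); partial fractions split f into directly integrable pieces: -8/(25*(2*x - 1)) + 4/(25*(x + 2)) + 2/(5*(x + 2)**2).
F(x) = -4*log(x - 1/2)/25 + 4*log(x + 2)/25 - 2/(5*x + 10) is an antiderivative of f.
Check: d/dx[-4*log(x - 1/2)/25 + 4*log(x + 2)/25 - 2/(5*x + 10)] = -2/(2*x**3 + 7*x**2 + 4*x - 4) = f(x).
F(7) = -4*log(13/2)/25 - 2/45 + 4*log(9)/25; F(2) = -1/10 - 4*log(3/2)/25 + 4*log(4)/25.
Integral = F(7) - F(2) = -4*log(13/2)/25 - 4*log(4)/25 + 1/18 + 4*log(3/2)/25 + 4*log(9)/25.

Antiderivative: F(x) = -4*log(x - 1/2)/25 + 4*log(x + 2)/25 - 2/(5*x + 10); value = -4*log(13/2)/25 - 4*log(4)/25 + 1/18 + 4*log(3/2)/25 + 4*log(9)/25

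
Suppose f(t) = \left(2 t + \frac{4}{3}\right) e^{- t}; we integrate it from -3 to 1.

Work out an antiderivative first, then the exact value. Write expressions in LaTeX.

Antiderivative: F(t) = \frac{\left(- 6 t - 10\right) e^{- t}}{3}; value = - \frac{8 e^{3}}{3} - \frac{16}{3 e}

f has the shape u'v + uv' for u = - 2 t - \frac{10}{3} and v = e^{- t} — it is the derivative of the product u*v.
F(t) = \frac{\left(- 6 t - 10\right) e^{- t}}{3} is an antiderivative of f.
Check: d/dt[\frac{\left(- 6 t - 10\right) e^{- t}}{3}] = \frac{\left(6 t + 4\right) e^{- t}}{3}, which equals f(t).
F(1) = - \frac{16}{3 e}; F(-3) = \frac{8 e^{3}}{3}.
Integral = F(1) - F(-3) = - \frac{8 e^{3}}{3} - \frac{16}{3 e}.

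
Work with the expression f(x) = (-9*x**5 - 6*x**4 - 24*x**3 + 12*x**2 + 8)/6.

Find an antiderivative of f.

Check any antiderivative F(x) by computing F'(x) and comparing it with f(x).
Check: d/dx[-x**6/4 - x**5/5 - x**4 + 2*x**3/3 + 4*x/3] = -3*x**5/2 - x**4 - 4*x**3 + 2*x**2 + 4/3, which equals f(x).

An antiderivative is F(x) = -x**6/4 - x**5/5 - x**4 + 2*x**3/3 + 4*x/3.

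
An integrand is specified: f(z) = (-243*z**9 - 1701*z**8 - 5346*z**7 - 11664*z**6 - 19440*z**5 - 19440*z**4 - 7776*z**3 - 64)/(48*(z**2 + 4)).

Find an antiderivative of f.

Check any antiderivative F(z) by computing F'(z) and comparing it with f(z).
Check: d/dz[-81*z**8/128 - 81*z**7/16 - 243*z**6/16 - 81*z**5/4 - 81*z**4/8 - 2*atan(z/2)/3] = (-243*z**9 - 1701*z**8 - 5346*z**7 - 11664*z**6 - 19440*z**5 - 19440*z**4 - 7776*z**3 - 64)/(48*z**2 + 192), which equals f(z).

An antiderivative is F(z) = -81*z**8/128 - 81*z**7/16 - 243*z**6/16 - 81*z**5/4 - 81*z**4/8 - 2*atan(z/2)/3.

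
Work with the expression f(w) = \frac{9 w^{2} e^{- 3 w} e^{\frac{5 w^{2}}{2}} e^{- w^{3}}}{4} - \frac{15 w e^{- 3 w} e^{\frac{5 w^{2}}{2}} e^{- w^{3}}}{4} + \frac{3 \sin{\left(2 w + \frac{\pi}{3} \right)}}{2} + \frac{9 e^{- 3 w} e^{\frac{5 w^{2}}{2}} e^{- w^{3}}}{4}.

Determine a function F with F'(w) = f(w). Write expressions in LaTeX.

The integrand splits into summands that can be handled one at a time.
Check: d/dw[- \frac{3 \cos{\left(2 w + \frac{\pi}{3} \right)}}{4} - \frac{3 e^{- 3 w} e^{\frac{5 w^{2}}{2}} e^{- w^{3}}}{4}] = \frac{\left(9 w^{2} e^{\frac{5 w^{2}}{2}} - 15 w e^{\frac{5 w^{2}}{2}} + 6 e^{3 w} e^{w^{3}} \sin{\left(2 w + \frac{\pi}{3} \right)} + 9 e^{\frac{5 w^{2}}{2}}\right) e^{- 3 w} e^{- w^{3}}}{4}, which equals f(w).

An antiderivative is F(w) = - \frac{3 \cos{\left(2 w + \frac{\pi}{3} \right)}}{4} - \frac{3 e^{- 3 w} e^{\frac{5 w^{2}}{2}} e^{- w^{3}}}{4}.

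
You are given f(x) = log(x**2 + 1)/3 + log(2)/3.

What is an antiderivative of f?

An antiderivative is F(x) = x*log(2*x**2 + 2)/3 - 2*x/3 + 2*atan(x)/3.

Differentiate the proposed F(x) back; it has to land on f(x) exactly.
Check: d/dx[x*log(2*x**2 + 2)/3 - 2*x/3 + 2*atan(x)/3] = log(x**2 + 1)/3 + log(2)/3 = f(x).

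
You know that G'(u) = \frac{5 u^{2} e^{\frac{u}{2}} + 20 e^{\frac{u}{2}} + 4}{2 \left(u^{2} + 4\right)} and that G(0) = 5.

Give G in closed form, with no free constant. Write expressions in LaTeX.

The proposed G(u) is checked by its d/du: the result must match the given G'(u).
A general antiderivative is 5 e^{\frac{u}{2}} + \operatorname{atan}{\left(\frac{u}{2} \right)} + C.
The condition gives C = 5 - (5) = 0.
So G(u) = 5 e^{\frac{u}{2}} + \operatorname{atan}{\left(\frac{u}{2} \right)}.
Check: d/du[5 e^{\frac{u}{2}} + \operatorname{atan}{\left(\frac{u}{2} \right)}] = \frac{5 u^{2} e^{\frac{u}{2}} + 20 e^{\frac{u}{2}} + 4}{2 u^{2} + 8}, which equals G'(u).

G(u) = 5 e^{\frac{u}{2}} + \operatorname{atan}{\left(\frac{u}{2} \right)}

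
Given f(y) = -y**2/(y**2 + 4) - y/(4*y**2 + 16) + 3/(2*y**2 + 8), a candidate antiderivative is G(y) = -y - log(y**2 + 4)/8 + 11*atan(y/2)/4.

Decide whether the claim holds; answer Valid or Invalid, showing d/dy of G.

d/dy[G] = (-4*y**2 - y + 6)/(4*y**2 + 16)
This equals f(y) exactly, so the claim holds.

Valid - the claim checks out under differentiation.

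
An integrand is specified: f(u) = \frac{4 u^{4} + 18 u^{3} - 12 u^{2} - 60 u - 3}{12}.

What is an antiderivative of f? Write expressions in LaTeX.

An antiderivative is F(u) = \frac{u^{5}}{15} + \frac{3 u^{4}}{8} - \frac{u^{3}}{3} - \frac{5 u^{2}}{2} - \frac{u}{4}.

An antiderivative F(u) passes only if d/du[F] lands on f(u) exactly.
Check: d/du[\frac{u^{5}}{15} + \frac{3 u^{4}}{8} - \frac{u^{3}}{3} - \frac{5 u^{2}}{2} - \frac{u}{4}] = \frac{u^{4}}{3} + \frac{3 u^{3}}{2} - u^{2} - 5 u - \frac{1}{4}, which equals f(u).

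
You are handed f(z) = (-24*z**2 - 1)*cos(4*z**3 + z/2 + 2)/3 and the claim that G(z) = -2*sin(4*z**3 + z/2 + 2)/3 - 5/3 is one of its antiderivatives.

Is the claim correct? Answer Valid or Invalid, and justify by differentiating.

Valid: G'(z) = f(z).

d/dz[G] = -8*z**2*cos(4*z**3 + z/2 + 2) - cos(4*z**3 + z/2 + 2)/3
This equals f(z) exactly, so the claim holds.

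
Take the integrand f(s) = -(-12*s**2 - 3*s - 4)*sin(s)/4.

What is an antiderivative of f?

An antiderivative is F(s) = -(12*s**2*cos(s) - 24*s*sin(s) + 3*s*cos(s) - 3*sin(s) - 20*cos(s))/4.

Recover f(s) by differentiating a candidate F(s); any mismatch rules it out.
Check: d/ds[-(12*s**2*cos(s) - 24*s*sin(s) + 3*s*cos(s) - 3*sin(s) - 20*cos(s))/4] = 3*s**2*sin(s) + 3*s*sin(s)/4 + sin(s), which equals f(s).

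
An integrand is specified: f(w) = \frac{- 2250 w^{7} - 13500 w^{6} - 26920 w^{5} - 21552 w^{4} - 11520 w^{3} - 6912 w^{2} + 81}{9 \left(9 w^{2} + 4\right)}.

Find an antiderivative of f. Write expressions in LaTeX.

An antiderivative is F(w) = - \frac{250 w^{6} + 1800 w^{5} + 4320 w^{4} + 3456 w^{3} - 81 \operatorname{atan}{\left(\frac{3 w}{2} \right)}}{54}.

Any candidate F(w) must reproduce f(w) exactly when differentiated.
Check: d/dw[- \frac{250 w^{6} + 1800 w^{5} + 4320 w^{4} + 3456 w^{3} - 81 \operatorname{atan}{\left(\frac{3 w}{2} \right)}}{54}] = \frac{- 2250 w^{7} - 13500 w^{6} - 26920 w^{5} - 21552 w^{4} - 11520 w^{3} - 6912 w^{2} + 81}{81 w^{2} + 36}, which equals f(w).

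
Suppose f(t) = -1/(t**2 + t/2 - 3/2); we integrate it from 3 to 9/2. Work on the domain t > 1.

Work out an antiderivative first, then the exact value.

The denominator factors as (t - 1)*(2*t + 3); partial fractions split f into directly integrable pieces: 4/(5*(2*t + 3)) - 2/(5*(t - 1)).
F(t) = -2*log(t - 1)/5 + 2*log(t + 3/2)/5 is an antiderivative of f.
Check: d/dt[-2*log(t - 1)/5 + 2*log(t + 3/2)/5] = -2/(2*t**2 + t - 3), which equals f(t).
F(9/2) = -2*log(7/2)/5 + 2*log(6)/5; F(3) = -2*log(2)/5 + 2*log(9/2)/5.
Integral = F(9/2) - F(3) = -2*log(9/2)/5 - 2*log(7/2)/5 + 2*log(2)/5 + 2*log(6)/5.

Antiderivative: F(t) = -2*log(t - 1)/5 + 2*log(t + 3/2)/5; value = -2*log(9/2)/5 - 2*log(7/2)/5 + 2*log(2)/5 + 2*log(6)/5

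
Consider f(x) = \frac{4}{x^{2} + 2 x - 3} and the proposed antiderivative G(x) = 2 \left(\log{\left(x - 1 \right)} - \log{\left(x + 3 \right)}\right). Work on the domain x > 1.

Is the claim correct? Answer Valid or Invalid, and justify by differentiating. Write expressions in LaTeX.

d/dx[G] = \frac{8}{x^{2} + 2 x - 3}
d/dx[G] - f(x) = \frac{4}{x^{2} + 2 x - 3} != 0.

Invalid: d/dx[G] - f = \frac{4}{x^{2} + 2 x - 3}, which is not 0.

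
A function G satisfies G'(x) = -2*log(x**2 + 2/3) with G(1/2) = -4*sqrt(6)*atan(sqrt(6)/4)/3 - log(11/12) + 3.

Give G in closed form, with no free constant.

G(x) = (-6*x*log(x**2 + 2/3) + 12*x - 4*sqrt(6)*atan(sqrt(6)*x/2) + 3)/3

Whatever form G(x) takes, its d/dx must return the stated G'(x).
A general antiderivative is -2*x*log(x**2 + 2/3) + 4*x - 4*sqrt(6)*atan(sqrt(6)*x/2)/3 + C.
The condition gives C = -4*sqrt(6)*atan(sqrt(6)/4)/3 - log(11/12) + 3 - (-4*sqrt(6)*atan(sqrt(6)/4)/3 - log(11/12) + 2) = 1.
So G(x) = (-6*x*log(x**2 + 2/3) + 12*x - 4*sqrt(6)*atan(sqrt(6)*x/2) + 3)/3.
Check: d/dx[(-6*x*log(x**2 + 2/3) + 12*x - 4*sqrt(6)*atan(sqrt(6)*x/2) + 3)/3] = -2*log(x**2 + 2/3) = G'(x).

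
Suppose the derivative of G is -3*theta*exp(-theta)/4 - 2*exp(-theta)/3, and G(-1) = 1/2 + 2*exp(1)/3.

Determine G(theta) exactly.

Recognize the product-rule pattern: G'(theta) = u'v + uv' with u = 3*theta/4 + 17/12, v = exp(-theta), so integration by parts undoes it.
A general antiderivative is (9*theta + 17)*exp(-theta)/12 + C.
The condition gives C = 1/2 + 2*exp(1)/3 - (2*exp(1)/3) = 1/2.
So G(theta) = (9*theta + 6*exp(theta) + 17)*exp(-theta)/12.
Check: d/dtheta[(9*theta + 6*exp(theta) + 17)*exp(-theta)/12] = (-9*theta - 8)*exp(-theta)/12, which equals G'(theta).

G(theta) = (9*theta + 6*exp(theta) + 17)*exp(-theta)/12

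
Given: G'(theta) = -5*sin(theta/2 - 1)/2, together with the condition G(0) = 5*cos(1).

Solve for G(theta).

G(theta) = 5*cos(theta/2 - 1)

Recover the given G'(theta) by differentiating a candidate G(theta); any mismatch rules it out.
A general antiderivative is 5*cos(theta/2 - 1) + C.
The condition gives C = 5*cos(1) - (5*cos(1)) = 0.
So G(theta) = 5*cos(theta/2 - 1).
Check: d/dtheta[5*cos(theta/2 - 1)] = -5*sin(theta/2 - 1)/2 = G'(theta).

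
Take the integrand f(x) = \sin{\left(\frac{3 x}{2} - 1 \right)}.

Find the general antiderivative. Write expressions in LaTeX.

F(x) = - \frac{2 \cos{\left(\frac{3 x}{2} - 1 \right)}}{3} + C

Differentiate the proposed F(x) back; it has to land on f(x) exactly.
Check: d/dx[- \frac{2 \cos{\left(\frac{3 x}{2} - 1 \right)}}{3}] = \sin{\left(\frac{3 x}{2} - 1 \right)} = f(x).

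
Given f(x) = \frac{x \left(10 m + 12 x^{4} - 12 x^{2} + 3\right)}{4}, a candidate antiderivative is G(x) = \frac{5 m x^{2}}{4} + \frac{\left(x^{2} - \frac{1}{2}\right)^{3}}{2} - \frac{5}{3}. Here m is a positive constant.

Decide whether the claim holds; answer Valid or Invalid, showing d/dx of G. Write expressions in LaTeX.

d/dx[G] = \frac{5 m x}{2} + 3 x^{5} - 3 x^{3} + \frac{3 x}{4}
This equals f(x) exactly, so the claim holds.

Valid. The derivative of G reproduces f.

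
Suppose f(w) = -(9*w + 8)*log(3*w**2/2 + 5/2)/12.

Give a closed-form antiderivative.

For F(w) to be correct the identity F'(w) - f(w) = 0 must hold.
Check: d/dw[-3*w**2*log(3*w**2 + 5)/8 + 3*w**2*log(2)/8 + 3*w**2/8 - 2*w*log(3*w**2 + 5)/3 + 2*w*log(2)/3 + 4*w/3 - 5*log(w**2 + 5/3)/8 - 4*sqrt(15)*atan(sqrt(15)*w/5)/9] = -3*w*log(3*w**2 + 5)/4 + 3*w*log(2)/4 - 2*log(3*w**2 + 5)/3 + 2*log(2)/3, which equals f(w).

An antiderivative is F(w) = -3*w**2*log(3*w**2 + 5)/8 + 3*w**2*log(2)/8 + 3*w**2/8 - 2*w*log(3*w**2 + 5)/3 + 2*w*log(2)/3 + 4*w/3 - 5*log(w**2 + 5/3)/8 - 4*sqrt(15)*atan(sqrt(15)*w/5)/9.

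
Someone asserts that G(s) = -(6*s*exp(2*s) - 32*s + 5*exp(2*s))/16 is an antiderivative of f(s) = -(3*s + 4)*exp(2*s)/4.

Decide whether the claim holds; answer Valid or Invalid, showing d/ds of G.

d/ds[G] = -3*s*exp(2*s)/4 - exp(2*s) + 2
d/ds[G] - f(s) = 2 != 0.

Invalid: d/ds[G] - f = 2, which is not 0.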